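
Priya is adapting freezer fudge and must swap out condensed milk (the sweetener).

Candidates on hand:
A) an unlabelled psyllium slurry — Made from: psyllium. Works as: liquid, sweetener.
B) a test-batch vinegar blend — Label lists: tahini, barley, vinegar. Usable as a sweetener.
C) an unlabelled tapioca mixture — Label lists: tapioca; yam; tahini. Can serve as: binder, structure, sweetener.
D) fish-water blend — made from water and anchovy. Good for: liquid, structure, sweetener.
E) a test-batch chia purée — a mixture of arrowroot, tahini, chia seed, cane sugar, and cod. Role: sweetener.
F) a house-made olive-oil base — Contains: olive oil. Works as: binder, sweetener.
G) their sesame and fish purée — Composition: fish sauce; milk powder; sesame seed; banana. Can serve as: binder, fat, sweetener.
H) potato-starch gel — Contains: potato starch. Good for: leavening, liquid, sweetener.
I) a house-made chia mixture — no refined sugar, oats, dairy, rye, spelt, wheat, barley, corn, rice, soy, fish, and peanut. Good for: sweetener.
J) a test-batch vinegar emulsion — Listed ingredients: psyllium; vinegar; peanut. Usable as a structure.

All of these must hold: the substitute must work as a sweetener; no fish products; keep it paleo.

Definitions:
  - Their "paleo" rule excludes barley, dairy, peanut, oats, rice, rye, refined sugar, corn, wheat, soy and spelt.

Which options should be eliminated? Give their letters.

B, D, E, G, J

A: only psyllium; none excluded — valid
B: has barley, so not paleo — reject
C: no fish, paleo — OK
D: has anchovy, so not fish-free — no
E: has cane sugar, so not paleo; has cod, so not fish-free — no
F: works as a sweetener, no fish, paleo — OK
G: has milk powder, so not paleo; has fish sauce, so not fish-free — out
H: all constraints satisfied — valid
I: paleo, no fish — OK
J: not usable as a sweetener; has peanut, so not paleo — reject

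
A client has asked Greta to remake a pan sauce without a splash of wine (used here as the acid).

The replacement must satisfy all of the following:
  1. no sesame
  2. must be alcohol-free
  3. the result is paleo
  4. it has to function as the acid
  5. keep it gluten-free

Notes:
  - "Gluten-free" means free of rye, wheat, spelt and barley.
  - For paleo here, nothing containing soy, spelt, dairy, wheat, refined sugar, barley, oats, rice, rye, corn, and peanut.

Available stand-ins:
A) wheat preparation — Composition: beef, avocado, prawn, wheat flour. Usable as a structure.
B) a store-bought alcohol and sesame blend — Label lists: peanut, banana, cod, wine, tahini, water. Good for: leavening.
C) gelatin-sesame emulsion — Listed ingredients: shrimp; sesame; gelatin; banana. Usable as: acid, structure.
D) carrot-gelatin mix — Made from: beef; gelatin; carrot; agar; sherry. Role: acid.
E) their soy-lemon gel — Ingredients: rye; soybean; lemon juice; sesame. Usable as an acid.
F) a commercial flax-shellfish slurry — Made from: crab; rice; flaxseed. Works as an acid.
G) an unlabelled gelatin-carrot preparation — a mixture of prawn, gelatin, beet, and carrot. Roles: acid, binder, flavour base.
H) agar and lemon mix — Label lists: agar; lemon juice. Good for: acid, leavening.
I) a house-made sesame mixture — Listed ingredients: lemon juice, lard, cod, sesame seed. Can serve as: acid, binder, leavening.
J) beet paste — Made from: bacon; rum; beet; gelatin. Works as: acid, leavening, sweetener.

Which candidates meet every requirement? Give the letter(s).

A: not usable as an acid; has wheat flour, so not gluten-free (and 1 more) — no
B: not usable as an acid; has peanut, so not paleo (and 2 more) — out
C: has sesame, so not sesame-free — out
D: has sherry, so not alcohol-free — no
E: has rye, so not gluten-free; has rye, so not paleo (and 1 more) — no
F: has rice, so not paleo — reject
G: gluten-free, no sesame — OK
H: gluten-free, no sesame — keep
I: has sesame seed, so not sesame-free — out
J: has rum, so not alcohol-free — reject

G, H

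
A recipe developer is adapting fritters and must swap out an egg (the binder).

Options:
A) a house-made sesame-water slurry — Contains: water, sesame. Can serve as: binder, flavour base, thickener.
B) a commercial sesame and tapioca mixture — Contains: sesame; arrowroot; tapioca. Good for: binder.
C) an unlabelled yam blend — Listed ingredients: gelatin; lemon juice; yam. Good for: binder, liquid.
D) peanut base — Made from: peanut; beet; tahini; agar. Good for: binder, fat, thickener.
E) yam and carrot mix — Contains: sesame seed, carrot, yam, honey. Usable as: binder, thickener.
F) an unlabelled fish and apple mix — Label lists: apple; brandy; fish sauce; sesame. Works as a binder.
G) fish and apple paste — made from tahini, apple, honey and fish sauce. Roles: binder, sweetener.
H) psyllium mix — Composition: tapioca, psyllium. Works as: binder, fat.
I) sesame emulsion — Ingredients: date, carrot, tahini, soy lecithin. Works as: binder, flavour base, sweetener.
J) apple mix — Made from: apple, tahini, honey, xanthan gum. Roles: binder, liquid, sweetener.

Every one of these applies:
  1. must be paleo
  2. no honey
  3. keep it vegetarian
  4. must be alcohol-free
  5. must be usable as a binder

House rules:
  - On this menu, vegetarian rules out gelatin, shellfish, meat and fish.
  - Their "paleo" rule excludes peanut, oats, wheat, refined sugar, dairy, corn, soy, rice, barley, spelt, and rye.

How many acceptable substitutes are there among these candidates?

A: paleo, no alcohol — valid
B: no alcohol, vegetarian — valid
C: has gelatin, so not vegetarian — no
D: has peanut, so not paleo — no
E: has honey, so not honey-free — out
F: has fish sauce, so not vegetarian; has brandy, so not alcohol-free — no
G: has fish sauce, so not vegetarian; has honey, so not honey-free — reject
H: every rule checks out — valid
I: has soy lecithin, so not paleo — reject
J: has honey, so not honey-free — out

3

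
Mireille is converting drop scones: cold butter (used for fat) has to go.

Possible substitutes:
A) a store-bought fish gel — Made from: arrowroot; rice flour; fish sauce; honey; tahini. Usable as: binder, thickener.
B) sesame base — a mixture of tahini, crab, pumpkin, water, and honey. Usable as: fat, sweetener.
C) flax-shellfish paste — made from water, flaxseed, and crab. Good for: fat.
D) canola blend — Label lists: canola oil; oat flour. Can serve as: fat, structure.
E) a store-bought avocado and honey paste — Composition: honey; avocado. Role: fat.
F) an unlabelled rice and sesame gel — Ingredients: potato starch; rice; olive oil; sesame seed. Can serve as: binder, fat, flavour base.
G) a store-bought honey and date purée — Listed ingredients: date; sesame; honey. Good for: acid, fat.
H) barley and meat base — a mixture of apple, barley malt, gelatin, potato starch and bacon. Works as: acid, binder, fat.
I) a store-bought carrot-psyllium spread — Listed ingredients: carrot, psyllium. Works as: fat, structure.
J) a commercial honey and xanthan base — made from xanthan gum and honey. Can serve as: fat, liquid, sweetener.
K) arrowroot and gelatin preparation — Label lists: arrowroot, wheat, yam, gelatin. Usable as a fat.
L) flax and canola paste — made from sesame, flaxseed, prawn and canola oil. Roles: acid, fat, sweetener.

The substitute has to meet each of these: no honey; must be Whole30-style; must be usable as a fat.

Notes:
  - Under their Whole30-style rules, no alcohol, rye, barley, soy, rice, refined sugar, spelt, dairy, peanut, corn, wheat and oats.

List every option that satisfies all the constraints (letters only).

C, I, L

A: not usable as a fat; has rice flour, so not Whole30-style (and 1 more) — reject
B: has honey, so not honey-free — no
C: no honey, Whole30-style — keep
D: has oat flour, so not Whole30-style — no
E: has honey, so not honey-free — reject
F: has rice, so not Whole30-style — no
G: has honey, so not honey-free — no
H: has barley malt, so not Whole30-style — out
I: Whole30-style, no honey — OK
J: has honey, so not honey-free — no
K: has wheat, so not Whole30-style — reject
L: every rule checks out — keep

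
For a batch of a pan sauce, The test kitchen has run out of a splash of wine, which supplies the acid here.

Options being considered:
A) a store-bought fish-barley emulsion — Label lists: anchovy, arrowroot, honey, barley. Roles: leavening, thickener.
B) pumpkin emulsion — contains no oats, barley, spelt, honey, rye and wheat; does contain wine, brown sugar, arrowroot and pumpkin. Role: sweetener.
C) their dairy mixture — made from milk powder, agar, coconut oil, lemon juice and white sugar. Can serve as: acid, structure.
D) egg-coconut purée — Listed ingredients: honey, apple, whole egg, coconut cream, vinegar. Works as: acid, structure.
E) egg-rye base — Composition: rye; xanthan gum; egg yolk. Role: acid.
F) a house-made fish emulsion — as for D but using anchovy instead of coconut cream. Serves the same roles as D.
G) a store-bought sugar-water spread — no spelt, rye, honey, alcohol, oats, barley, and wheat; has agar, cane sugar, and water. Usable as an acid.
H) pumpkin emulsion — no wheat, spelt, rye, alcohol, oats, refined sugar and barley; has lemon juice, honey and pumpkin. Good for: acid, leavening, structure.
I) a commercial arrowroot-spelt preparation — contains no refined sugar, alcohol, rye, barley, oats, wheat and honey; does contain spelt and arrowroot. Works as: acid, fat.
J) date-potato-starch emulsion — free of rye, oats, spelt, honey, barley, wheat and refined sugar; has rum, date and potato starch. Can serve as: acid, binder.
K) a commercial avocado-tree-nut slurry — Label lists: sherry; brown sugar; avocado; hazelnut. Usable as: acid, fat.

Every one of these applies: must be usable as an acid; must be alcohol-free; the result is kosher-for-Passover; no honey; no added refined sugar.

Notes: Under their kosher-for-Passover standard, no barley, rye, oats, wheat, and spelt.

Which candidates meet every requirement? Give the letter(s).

none

A: not usable as an acid; has barley, so not kosher-for-Passover (and 1 more) — reject
B: not usable as an acid; has wine, so not alcohol-free (and 1 more) — reject
C: has white sugar, so not no-added-sugar — no
D: has honey, so not honey-free — reject
E: has rye, so not kosher-for-Passover — out
F: has honey, so not honey-free — no
G: has cane sugar, so not no-added-sugar — reject
H: has honey, so not honey-free — out
I: has spelt, so not kosher-for-Passover — no
J: has rum, so not alcohol-free — out
K: has sherry, so not alcohol-free; has brown sugar, so not no-added-sugar — no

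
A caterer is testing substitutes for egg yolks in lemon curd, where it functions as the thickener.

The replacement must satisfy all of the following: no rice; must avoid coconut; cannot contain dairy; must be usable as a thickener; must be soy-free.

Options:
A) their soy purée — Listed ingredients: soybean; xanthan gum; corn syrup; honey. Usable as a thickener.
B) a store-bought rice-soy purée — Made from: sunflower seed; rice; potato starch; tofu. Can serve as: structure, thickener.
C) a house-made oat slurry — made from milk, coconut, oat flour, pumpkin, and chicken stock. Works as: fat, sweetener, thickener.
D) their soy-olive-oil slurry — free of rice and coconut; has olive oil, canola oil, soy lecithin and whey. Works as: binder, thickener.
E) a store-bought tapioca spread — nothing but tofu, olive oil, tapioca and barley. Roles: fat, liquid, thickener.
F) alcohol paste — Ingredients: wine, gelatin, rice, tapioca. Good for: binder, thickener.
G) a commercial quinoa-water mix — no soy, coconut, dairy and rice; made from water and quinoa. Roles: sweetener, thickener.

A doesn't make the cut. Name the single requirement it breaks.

soy-free

usable as a thickener: satisfied
soy-free: has soybean — fails
rice-free: satisfied
coconut-free: satisfied
dairy-free: satisfied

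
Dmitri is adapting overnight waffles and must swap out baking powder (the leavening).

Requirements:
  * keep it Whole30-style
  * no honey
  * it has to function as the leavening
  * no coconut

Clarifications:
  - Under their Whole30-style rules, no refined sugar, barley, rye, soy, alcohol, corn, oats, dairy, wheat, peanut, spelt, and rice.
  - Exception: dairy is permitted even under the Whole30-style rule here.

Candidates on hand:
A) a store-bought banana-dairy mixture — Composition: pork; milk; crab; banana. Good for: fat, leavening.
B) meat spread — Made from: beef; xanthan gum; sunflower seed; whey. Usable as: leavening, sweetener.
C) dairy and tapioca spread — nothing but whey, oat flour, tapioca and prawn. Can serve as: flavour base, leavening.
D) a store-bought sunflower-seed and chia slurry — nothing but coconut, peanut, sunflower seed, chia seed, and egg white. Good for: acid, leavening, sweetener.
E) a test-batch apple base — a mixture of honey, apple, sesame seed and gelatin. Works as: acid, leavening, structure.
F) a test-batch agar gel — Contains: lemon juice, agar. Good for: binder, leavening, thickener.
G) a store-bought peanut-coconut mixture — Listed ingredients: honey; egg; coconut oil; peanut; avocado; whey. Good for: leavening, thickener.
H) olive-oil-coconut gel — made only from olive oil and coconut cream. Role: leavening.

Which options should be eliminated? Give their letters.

C, D, E, G, H

A: dairy is permitted under the Whole30-style carve-out; nothing else excluded — valid
B: dairy is permitted under the Whole30-style carve-out; nothing else excluded — valid
C: has oat flour, so not Whole30-style — no
D: has peanut, so not Whole30-style; has coconut, so not coconut-free — out
E: has honey, so not honey-free — no
F: no honey, Whole30-style — OK
G: has peanut, so not Whole30-style; has coconut oil, so not coconut-free (and 1 more) — out
H: has coconut cream, so not coconut-free — reject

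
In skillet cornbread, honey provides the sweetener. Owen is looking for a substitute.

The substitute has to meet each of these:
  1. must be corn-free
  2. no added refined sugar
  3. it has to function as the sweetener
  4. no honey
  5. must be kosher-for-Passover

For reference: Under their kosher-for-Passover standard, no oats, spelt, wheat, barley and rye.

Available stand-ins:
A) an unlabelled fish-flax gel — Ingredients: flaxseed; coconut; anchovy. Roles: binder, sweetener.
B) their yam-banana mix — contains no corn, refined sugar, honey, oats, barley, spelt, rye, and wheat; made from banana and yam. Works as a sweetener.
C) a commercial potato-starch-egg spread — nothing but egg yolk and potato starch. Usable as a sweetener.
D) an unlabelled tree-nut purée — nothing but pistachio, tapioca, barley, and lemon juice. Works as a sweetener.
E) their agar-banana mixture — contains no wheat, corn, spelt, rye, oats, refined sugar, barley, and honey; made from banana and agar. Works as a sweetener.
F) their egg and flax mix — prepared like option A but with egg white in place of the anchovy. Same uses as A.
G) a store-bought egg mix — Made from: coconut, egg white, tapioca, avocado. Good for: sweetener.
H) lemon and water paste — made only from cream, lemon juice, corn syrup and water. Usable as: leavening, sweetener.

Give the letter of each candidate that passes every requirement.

A: every rule checks out — OK
B: no corn, no honey — OK
C: nothing on the exclusion list — keep
D: has barley, so not kosher-for-Passover — no
E: works as a sweetener, no refined sugar, no honey — OK
F: no refined sugar, kosher-for-Passover — valid
G: coconut and egg white etc. — none of it excluded — valid
H: has corn syrup, so not corn-free — reject

A, B, C, E, F, G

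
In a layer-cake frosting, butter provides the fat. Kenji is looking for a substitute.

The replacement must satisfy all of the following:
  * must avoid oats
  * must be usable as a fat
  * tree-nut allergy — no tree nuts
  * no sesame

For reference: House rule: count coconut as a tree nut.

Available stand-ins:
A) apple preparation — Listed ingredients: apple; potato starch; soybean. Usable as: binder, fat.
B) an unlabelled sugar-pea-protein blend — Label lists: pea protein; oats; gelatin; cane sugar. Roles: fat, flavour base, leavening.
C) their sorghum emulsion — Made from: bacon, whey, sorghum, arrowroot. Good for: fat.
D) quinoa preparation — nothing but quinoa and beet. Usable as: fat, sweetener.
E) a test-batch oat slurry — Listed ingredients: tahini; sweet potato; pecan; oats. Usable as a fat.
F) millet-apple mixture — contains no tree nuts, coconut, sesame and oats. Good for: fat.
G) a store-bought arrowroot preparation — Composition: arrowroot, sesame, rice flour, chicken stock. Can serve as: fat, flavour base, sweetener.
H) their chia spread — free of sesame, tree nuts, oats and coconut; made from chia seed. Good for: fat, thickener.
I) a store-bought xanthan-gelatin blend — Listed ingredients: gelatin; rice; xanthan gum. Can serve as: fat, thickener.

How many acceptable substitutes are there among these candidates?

A: only soybean, potato starch and apple; none excluded — valid
B: has oats, so not oat-free — reject
C: whey and bacon etc. — none of it excluded — keep
D: works as a fat, no oats, no sesame — valid
E: has oats, so not oat-free; has pecan, so not tree-nut-free (and 1 more) — reject
F: works as a fat, no sesame, no oats — OK
G: has sesame, so not sesame-free — reject
H: nothing on the exclusion list — valid
I: only gelatin, rice and xanthan gum; none excluded — valid

6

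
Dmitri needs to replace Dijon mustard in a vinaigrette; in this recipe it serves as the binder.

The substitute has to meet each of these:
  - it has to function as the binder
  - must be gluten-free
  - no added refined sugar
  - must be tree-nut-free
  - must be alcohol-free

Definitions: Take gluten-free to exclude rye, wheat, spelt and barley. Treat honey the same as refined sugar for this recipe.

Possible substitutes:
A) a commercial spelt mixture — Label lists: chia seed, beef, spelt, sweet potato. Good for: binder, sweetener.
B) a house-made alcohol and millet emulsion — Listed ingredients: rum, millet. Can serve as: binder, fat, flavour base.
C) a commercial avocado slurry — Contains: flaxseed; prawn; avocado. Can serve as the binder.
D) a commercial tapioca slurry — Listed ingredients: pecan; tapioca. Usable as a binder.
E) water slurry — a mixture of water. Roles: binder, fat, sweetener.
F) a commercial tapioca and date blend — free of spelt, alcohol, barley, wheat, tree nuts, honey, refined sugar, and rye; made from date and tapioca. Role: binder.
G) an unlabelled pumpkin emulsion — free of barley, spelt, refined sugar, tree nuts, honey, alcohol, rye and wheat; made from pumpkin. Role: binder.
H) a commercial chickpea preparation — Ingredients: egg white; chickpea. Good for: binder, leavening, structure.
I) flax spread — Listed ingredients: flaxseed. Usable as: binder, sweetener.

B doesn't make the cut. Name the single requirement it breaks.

alcohol-free

usable as a binder: satisfied
gluten-free: satisfied
alcohol-free: has rum — fails
tree-nut-free: satisfied
no-added-sugar: satisfied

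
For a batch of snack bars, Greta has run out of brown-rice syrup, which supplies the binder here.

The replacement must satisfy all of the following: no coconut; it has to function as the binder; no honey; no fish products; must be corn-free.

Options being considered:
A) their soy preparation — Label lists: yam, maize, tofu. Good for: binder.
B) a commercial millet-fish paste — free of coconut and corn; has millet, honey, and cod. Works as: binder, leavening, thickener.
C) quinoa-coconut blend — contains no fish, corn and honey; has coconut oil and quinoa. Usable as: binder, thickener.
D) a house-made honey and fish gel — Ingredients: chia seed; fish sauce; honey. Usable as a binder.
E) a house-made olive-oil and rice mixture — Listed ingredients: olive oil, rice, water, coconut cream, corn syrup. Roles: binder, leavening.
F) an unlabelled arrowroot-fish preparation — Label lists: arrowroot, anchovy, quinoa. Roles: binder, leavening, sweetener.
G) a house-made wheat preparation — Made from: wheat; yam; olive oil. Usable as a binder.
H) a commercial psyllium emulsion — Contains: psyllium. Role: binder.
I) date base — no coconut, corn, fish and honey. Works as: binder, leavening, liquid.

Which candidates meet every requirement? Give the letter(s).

A: has maize, so not corn-free — out
B: has cod, so not fish-free; has honey, so not honey-free — out
C: has coconut oil, so not coconut-free — reject
D: has fish sauce, so not fish-free; has honey, so not honey-free — reject
E: has corn syrup, so not corn-free; has coconut cream, so not coconut-free — out
F: has anchovy, so not fish-free — reject
G: all constraints satisfied — valid
H: works as a binder, no corn, no fish — keep
I: works as a binder, no fish, no coconut — keep

G, H, I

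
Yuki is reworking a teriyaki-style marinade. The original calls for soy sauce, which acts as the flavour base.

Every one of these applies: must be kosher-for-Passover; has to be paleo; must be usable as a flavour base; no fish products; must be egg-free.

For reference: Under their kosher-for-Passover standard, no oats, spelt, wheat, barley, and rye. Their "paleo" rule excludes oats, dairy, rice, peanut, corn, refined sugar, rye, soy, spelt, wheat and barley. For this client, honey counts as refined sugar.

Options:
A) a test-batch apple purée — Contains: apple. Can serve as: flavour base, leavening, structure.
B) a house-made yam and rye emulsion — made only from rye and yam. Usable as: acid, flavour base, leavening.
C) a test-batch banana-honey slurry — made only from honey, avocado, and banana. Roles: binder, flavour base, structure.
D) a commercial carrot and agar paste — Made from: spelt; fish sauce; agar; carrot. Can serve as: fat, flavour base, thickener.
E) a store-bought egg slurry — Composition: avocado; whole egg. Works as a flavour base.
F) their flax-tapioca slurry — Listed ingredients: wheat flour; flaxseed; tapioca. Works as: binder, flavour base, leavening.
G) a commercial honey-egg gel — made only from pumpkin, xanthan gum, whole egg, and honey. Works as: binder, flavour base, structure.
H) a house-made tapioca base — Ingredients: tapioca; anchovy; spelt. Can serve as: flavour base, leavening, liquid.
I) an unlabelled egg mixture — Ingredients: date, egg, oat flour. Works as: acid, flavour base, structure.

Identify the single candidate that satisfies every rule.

A: all constraints satisfied — valid
B: has rye, so not kosher-for-Passover; has rye, so not paleo — no
C: has honey, so not paleo — reject
D: has spelt, so not kosher-for-Passover; has spelt, so not paleo (and 1 more) — no
E: has whole egg, so not egg-free — reject
F: has wheat flour, so not kosher-for-Passover; has wheat flour, so not paleo — reject
G: has honey, so not paleo; has whole egg, so not egg-free — reject
H: has spelt, so not kosher-for-Passover; has spelt, so not paleo (and 1 more) — reject
I: has oat flour, so not kosher-for-Passover; has oat flour, so not paleo (and 1 more) — no

A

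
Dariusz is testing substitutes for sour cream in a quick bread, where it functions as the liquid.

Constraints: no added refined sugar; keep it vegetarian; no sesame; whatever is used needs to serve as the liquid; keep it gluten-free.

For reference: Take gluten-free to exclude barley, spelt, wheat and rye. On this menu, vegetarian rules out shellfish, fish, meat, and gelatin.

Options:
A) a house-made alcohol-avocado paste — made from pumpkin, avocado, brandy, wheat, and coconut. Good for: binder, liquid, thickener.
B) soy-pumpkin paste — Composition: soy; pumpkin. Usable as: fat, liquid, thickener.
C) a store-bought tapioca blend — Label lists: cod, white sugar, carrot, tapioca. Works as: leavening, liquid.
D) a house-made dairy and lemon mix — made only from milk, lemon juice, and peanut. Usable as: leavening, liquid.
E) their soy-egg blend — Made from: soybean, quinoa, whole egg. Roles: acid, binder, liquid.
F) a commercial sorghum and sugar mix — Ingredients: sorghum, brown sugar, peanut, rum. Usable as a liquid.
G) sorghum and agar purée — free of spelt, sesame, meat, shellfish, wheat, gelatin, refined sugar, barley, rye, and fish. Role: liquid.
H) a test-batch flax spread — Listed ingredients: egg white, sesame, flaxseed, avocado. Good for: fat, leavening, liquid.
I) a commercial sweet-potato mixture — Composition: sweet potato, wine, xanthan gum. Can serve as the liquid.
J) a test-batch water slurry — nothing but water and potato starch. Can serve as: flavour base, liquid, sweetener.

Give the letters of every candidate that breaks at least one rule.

A, C, F, H

A: has wheat, so not gluten-free — out
B: works as a liquid, no refined sugar, vegetarian — OK
C: has cod, so not vegetarian; has white sugar, so not no-added-sugar — out
D: nothing on the exclusion list — keep
E: only whole egg, soybean, and quinoa; none excluded — keep
F: has brown sugar, so not no-added-sugar — reject
G: nothing on the exclusion list — OK
H: has sesame, so not sesame-free — no
I: only wine, sweet potato and xanthan gum; none excluded — OK
J: only potato starch and water; none excluded — OK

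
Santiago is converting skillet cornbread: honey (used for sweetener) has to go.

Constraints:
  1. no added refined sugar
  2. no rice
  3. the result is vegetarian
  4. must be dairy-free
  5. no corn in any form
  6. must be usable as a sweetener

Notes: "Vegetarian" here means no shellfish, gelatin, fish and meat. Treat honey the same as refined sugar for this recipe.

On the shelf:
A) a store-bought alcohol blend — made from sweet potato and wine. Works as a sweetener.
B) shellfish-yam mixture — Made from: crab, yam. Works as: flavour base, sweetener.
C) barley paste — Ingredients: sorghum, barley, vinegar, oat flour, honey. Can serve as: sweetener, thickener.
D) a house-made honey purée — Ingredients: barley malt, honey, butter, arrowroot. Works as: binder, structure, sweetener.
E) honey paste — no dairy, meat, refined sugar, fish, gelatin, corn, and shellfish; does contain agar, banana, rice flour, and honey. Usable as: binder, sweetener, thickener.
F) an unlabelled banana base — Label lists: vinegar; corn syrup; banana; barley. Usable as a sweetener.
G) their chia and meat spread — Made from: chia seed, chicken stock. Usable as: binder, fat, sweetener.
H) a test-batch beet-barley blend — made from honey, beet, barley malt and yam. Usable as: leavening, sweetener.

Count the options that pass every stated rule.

1

A: no dairy, no-added-sugar — valid
B: has crab, so not vegetarian — reject
C: has honey, so not no-added-sugar — no
D: has honey, so not no-added-sugar; has butter, so not dairy-free — no
E: has honey, so not no-added-sugar; has rice flour, so not rice-free — out
F: has corn syrup, so not corn-free — out
G: has chicken stock, so not vegetarian — reject
H: has honey, so not no-added-sugar — reject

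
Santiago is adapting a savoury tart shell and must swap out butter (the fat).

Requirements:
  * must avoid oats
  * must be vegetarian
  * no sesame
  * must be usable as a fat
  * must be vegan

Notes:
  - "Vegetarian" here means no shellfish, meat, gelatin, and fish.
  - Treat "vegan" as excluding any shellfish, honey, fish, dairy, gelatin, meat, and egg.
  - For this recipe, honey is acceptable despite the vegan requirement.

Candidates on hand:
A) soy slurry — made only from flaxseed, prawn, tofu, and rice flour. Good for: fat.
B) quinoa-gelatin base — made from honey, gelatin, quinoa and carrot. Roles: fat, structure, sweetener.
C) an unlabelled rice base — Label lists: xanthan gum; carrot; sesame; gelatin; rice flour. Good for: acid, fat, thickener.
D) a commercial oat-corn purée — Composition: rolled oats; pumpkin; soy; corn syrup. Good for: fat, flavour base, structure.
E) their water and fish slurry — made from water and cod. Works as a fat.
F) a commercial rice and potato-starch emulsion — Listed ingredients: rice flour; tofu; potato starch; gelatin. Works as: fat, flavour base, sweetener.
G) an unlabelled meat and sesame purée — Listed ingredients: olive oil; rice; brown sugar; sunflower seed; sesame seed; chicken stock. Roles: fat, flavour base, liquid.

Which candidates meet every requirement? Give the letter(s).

none

A: has prawn, so not vegetarian; has prawn, so not vegan — no
B: has gelatin, so not vegetarian; has gelatin, so not vegan — out
C: has gelatin, so not vegetarian; has gelatin, so not vegan (and 1 more) — reject
D: has rolled oats, so not oat-free — no
E: has cod, so not vegetarian; has cod, so not vegan — reject
F: has gelatin, so not vegetarian; has gelatin, so not vegan — out
G: has chicken stock, so not vegetarian; has chicken stock, so not vegan (and 1 more) — no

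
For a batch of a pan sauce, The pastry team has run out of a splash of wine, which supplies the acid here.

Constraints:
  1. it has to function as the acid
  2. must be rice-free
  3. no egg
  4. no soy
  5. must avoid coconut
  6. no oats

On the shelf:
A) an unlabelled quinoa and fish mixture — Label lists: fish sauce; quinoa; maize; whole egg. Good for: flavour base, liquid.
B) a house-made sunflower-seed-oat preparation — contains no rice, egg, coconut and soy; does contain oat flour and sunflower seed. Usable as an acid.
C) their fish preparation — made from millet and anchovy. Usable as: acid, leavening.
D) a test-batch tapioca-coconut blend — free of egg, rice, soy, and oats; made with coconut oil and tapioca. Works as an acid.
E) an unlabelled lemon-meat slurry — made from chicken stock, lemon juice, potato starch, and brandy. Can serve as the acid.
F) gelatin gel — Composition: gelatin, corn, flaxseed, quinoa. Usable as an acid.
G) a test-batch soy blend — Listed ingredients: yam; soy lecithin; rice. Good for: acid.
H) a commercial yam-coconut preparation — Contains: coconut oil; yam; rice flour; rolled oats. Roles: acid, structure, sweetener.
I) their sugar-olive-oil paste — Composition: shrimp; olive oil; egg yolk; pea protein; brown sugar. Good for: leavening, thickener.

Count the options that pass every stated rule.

A: not usable as an acid; has whole egg, so not egg-free — reject
B: has oat flour, so not oat-free — out
C: works as an acid, no coconut, no egg — keep
D: has coconut oil, so not coconut-free — no
E: every rule checks out — OK
F: corn and gelatin etc. — none of it excluded — keep
G: has soy lecithin, so not soy-free; has rice, so not rice-free — no
H: has rolled oats, so not oat-free; has coconut oil, so not coconut-free (and 1 more) — reject
I: not usable as an acid; has egg yolk, so not egg-free — no

3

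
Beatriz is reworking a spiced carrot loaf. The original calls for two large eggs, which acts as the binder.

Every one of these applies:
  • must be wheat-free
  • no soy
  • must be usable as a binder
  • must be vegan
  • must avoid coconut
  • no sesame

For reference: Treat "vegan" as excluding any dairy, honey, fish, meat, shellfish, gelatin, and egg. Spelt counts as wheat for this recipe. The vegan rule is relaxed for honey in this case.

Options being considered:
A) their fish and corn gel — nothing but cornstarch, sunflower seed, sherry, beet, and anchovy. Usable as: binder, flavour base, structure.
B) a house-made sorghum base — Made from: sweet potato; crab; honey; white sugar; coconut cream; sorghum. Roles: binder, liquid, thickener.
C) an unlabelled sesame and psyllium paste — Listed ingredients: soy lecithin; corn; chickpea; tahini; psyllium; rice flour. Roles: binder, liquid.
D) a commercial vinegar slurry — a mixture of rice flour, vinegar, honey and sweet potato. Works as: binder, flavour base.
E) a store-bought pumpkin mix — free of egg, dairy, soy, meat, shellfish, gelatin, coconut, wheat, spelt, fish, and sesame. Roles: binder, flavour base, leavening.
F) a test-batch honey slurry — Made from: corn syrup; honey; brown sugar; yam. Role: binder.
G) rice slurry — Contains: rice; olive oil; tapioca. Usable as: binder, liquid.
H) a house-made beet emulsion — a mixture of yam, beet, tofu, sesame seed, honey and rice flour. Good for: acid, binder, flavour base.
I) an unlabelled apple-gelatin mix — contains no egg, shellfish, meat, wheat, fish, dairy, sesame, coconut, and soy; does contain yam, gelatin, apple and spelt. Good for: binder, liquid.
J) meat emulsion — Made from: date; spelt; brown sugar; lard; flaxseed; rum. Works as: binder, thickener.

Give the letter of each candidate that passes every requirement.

A: has anchovy, so not vegan — reject
B: has crab, so not vegan; has coconut cream, so not coconut-free — out
C: has soy lecithin, so not soy-free; has tahini, so not sesame-free — reject
D: honey is permitted under the vegan carve-out; nothing else excluded — keep
E: works as a binder, vegan, no coconut — keep
F: honey is permitted under the vegan carve-out; nothing else excluded — keep
G: wheat-free, vegan — OK
H: has tofu, so not soy-free; has sesame seed, so not sesame-free — reject
I: has gelatin, so not vegan; has spelt, so not wheat-free — out
J: has lard, so not vegan; has spelt, so not wheat-free — out

D, E, F, G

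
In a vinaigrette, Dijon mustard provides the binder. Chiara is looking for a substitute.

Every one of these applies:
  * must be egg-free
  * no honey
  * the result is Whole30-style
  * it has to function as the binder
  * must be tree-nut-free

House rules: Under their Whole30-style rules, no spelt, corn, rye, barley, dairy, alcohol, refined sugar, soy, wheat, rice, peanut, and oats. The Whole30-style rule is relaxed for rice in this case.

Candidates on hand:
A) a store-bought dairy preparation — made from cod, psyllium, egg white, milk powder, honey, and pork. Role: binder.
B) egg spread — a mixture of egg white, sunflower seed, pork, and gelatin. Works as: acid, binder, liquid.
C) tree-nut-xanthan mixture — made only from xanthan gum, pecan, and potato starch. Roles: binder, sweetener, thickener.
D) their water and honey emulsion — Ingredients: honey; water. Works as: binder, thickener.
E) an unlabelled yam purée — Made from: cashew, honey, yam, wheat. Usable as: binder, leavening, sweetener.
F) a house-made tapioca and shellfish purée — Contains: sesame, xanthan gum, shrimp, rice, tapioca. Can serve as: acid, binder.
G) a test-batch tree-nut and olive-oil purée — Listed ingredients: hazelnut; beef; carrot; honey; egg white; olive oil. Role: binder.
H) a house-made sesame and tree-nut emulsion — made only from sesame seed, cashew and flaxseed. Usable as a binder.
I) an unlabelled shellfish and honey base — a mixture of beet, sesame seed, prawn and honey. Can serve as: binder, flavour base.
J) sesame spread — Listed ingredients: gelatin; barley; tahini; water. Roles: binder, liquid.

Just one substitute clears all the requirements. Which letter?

A: has milk powder, so not Whole30-style; has egg white, so not egg-free (and 1 more) — reject
B: has egg white, so not egg-free — reject
C: has pecan, so not tree-nut-free — out
D: has honey, so not honey-free — no
E: has wheat, so not Whole30-style; has cashew, so not tree-nut-free (and 1 more) — reject
F: rice is permitted under the Whole30-style carve-out; nothing else excluded — OK
G: has egg white, so not egg-free; has hazelnut, so not tree-nut-free (and 1 more) — out
H: has cashew, so not tree-nut-free — reject
I: has honey, so not honey-free — reject
J: has barley, so not Whole30-style — reject

F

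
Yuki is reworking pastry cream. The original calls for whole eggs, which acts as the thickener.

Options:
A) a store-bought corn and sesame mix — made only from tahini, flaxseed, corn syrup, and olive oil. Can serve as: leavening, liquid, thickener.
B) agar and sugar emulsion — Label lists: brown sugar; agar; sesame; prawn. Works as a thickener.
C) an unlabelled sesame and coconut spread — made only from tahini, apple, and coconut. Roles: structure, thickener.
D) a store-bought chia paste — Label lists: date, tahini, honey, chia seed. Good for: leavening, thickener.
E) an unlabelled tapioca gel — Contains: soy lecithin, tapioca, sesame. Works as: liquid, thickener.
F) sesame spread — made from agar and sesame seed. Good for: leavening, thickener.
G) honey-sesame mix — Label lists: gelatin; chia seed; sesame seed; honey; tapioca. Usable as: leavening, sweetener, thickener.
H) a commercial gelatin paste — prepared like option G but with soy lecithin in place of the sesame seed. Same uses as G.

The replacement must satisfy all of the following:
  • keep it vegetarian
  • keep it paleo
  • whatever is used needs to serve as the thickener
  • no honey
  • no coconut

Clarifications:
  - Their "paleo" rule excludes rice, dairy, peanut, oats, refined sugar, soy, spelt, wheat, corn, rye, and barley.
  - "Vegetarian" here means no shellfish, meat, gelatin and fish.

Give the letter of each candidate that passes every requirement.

F

A: has corn syrup, so not paleo — out
B: has brown sugar, so not paleo; has prawn, so not vegetarian — no
C: has coconut, so not coconut-free — reject
D: has honey, so not honey-free — reject
E: has soy lecithin, so not paleo — reject
F: all constraints satisfied — valid
G: has gelatin, so not vegetarian; has honey, so not honey-free — out
H: has soy lecithin, so not paleo; has gelatin, so not vegetarian (and 1 more) — reject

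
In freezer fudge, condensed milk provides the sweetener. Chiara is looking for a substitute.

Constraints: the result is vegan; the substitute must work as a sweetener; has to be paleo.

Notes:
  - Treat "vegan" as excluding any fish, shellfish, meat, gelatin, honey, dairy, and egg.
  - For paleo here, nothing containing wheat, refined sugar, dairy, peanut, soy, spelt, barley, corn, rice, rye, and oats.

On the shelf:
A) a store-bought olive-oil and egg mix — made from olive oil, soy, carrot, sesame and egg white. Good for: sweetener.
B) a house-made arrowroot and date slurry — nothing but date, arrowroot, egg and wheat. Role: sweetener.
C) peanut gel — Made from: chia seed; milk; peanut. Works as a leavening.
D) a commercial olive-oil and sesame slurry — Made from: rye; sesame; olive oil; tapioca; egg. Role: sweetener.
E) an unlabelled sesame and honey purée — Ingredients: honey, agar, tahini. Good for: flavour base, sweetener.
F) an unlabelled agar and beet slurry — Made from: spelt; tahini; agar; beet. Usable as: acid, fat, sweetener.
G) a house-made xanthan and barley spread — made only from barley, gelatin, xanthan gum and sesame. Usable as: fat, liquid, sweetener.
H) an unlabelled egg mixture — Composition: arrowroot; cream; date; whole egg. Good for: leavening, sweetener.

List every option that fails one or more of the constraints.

A, B, C, D, E, F, G, H

A: has egg white, so not vegan; has soy, so not paleo — no
B: has egg, so not vegan; has wheat, so not paleo — reject
C: not usable as a sweetener; has milk, so not vegan (and 1 more) — reject
D: has egg, so not vegan; has rye, so not paleo — out
E: has honey, so not vegan — no
F: has spelt, so not paleo — no
G: has gelatin, so not vegan; has barley, so not paleo — no
H: has cream, so not vegan; has cream, so not paleo — reject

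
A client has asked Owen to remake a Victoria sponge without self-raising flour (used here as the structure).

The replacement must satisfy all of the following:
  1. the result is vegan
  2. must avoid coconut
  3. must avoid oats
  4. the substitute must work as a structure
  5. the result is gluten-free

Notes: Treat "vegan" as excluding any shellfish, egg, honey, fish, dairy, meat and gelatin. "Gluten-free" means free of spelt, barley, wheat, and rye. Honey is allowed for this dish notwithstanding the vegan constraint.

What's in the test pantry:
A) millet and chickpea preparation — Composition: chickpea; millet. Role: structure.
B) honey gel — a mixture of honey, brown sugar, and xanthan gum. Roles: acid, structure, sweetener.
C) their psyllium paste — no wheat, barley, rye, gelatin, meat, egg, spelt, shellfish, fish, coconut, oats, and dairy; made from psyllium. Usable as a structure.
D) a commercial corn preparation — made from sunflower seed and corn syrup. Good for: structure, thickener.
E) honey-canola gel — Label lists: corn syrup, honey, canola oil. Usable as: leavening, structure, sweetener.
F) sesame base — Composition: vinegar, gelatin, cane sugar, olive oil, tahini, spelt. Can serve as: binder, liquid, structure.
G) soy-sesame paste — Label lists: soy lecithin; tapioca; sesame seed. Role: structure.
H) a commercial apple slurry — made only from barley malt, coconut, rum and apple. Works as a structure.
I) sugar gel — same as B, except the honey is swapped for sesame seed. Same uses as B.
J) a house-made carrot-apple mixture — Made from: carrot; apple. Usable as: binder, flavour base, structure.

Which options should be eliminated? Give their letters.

A: gluten-free, no oats — keep
B: honey is permitted under the vegan carve-out; nothing else excluded — valid
C: gluten-free, no oats — keep
D: only corn syrup and sunflower seed; none excluded — keep
E: honey is permitted under the vegan carve-out; nothing else excluded — keep
F: has gelatin, so not vegan; has spelt, so not gluten-free — out
G: works as a structure, no coconut, no oats — OK
H: has barley malt, so not gluten-free; has coconut, so not coconut-free — no
I: only sesame seed, brown sugar and xanthan gum; none excluded — valid
J: only apple and carrot; none excluded — OK

F, H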